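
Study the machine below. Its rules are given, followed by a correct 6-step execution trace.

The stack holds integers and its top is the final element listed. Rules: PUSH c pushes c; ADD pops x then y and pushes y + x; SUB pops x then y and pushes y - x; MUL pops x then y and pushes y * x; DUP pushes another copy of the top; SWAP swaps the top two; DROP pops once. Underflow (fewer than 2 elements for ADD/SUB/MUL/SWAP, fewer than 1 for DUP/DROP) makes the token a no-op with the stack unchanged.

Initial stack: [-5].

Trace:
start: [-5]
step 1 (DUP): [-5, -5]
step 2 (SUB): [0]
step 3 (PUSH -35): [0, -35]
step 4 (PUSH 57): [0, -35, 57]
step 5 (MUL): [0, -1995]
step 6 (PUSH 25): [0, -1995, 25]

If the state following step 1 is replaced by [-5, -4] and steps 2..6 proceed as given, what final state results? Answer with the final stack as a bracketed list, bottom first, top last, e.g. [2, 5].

state after step 1 := [-5, -4]
step 2 (SUB): [-1]
step 3 (PUSH -35): [-1, -35]
step 4 (PUSH 57): [-1, -35, 57]
step 5 (MUL): [-1, -1995]
step 6 (PUSH 25): [-1, -1995, 25]

[-1, -1995, 25]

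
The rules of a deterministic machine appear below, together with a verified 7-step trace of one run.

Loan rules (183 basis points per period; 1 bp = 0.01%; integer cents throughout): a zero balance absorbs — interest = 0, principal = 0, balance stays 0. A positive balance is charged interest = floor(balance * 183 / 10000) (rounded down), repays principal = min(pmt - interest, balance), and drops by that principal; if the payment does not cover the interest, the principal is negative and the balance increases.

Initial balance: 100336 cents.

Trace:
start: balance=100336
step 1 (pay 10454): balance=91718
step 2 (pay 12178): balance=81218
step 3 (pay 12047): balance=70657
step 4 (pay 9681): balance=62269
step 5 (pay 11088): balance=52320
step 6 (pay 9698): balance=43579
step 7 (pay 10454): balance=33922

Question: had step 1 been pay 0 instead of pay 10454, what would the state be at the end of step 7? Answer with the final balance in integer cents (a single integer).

45577

(re-executing from step 1 with the substitution; state before step 1: balance=100336)
step 1 (pay 0): balance=102172
step 2 (pay 12178): balance=91863
step 3 (pay 12047): balance=81497
step 4 (pay 9681): balance=73307
step 5 (pay 11088): balance=63560
step 6 (pay 9698): balance=55025
step 7 (pay 10454): balance=45577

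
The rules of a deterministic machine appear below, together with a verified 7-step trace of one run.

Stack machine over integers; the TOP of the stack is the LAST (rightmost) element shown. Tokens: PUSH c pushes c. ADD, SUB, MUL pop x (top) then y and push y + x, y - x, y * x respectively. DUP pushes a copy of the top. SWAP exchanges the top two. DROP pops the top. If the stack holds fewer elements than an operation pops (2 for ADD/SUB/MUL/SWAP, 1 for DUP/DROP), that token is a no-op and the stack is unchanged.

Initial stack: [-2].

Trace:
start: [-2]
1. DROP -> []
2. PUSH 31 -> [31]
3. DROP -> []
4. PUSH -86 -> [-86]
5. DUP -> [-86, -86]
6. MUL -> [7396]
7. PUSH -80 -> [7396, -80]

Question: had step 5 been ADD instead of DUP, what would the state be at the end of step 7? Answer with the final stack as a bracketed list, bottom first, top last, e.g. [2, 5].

[-86, -80]

(re-executing from step 5 with the substitution; state before step 5: [-86])
5. ADD -> [-86]
6. MUL -> [-86]
7. PUSH -80 -> [-86, -80]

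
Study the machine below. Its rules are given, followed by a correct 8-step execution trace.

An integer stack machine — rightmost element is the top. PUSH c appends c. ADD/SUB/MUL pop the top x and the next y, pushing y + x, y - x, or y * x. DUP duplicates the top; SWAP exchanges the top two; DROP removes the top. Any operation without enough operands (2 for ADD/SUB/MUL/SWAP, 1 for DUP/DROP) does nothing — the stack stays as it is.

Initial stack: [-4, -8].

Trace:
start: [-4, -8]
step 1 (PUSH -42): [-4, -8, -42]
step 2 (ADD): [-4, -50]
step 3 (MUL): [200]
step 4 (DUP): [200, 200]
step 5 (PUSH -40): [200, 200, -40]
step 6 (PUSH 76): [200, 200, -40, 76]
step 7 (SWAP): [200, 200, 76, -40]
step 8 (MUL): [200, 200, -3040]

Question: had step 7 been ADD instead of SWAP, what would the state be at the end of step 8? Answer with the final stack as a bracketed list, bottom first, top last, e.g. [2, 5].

[200, 7200]

(re-executing from step 7 with the substitution; state before step 7: [200, 200, -40, 76])
step 7 (ADD): [200, 200, 36]
step 8 (MUL): [200, 7200]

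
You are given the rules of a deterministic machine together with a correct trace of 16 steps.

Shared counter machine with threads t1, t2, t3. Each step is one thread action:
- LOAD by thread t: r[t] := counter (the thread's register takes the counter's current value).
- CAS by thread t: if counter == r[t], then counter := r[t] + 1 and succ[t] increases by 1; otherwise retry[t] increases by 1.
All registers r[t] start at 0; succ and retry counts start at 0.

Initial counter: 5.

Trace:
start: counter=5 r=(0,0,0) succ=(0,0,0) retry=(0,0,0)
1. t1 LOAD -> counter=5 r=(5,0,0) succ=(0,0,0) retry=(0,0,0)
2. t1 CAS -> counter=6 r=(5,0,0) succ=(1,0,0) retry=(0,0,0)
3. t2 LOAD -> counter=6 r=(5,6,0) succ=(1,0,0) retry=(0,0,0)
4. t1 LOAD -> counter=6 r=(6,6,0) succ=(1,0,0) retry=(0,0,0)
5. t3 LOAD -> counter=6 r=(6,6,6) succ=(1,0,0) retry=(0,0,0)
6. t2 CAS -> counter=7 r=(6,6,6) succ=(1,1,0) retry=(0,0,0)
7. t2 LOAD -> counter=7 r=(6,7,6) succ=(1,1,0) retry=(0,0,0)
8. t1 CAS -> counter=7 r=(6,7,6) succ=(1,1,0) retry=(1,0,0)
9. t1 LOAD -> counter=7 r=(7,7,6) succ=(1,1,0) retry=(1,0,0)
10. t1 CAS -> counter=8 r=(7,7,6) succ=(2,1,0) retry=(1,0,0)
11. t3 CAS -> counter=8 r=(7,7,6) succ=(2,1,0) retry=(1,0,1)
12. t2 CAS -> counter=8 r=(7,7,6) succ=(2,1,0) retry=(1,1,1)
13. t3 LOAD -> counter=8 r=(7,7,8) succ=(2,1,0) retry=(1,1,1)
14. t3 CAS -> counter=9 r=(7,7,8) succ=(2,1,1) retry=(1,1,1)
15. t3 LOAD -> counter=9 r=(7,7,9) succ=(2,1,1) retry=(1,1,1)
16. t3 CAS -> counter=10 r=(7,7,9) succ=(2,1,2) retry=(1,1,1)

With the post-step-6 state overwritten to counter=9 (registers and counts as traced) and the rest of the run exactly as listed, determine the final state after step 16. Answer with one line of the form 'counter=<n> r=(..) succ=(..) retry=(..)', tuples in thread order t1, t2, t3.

state after step 6 := counter=9 r=(6,6,6) succ=(1,1,0) retry=(0,0,0)
7. t2 LOAD -> counter=9 r=(6,9,6) succ=(1,1,0) retry=(0,0,0)
8. t1 CAS -> counter=9 r=(6,9,6) succ=(1,1,0) retry=(1,0,0)
9. t1 LOAD -> counter=9 r=(9,9,6) succ=(1,1,0) retry=(1,0,0)
10. t1 CAS -> counter=10 r=(9,9,6) succ=(2,1,0) retry=(1,0,0)
11. t3 CAS -> counter=10 r=(9,9,6) succ=(2,1,0) retry=(1,0,1)
12. t2 CAS -> counter=10 r=(9,9,6) succ=(2,1,0) retry=(1,1,1)
13. t3 LOAD -> counter=10 r=(9,9,10) succ=(2,1,0) retry=(1,1,1)
14. t3 CAS -> counter=11 r=(9,9,10) succ=(2,1,1) retry=(1,1,1)
15. t3 LOAD -> counter=11 r=(9,9,11) succ=(2,1,1) retry=(1,1,1)
16. t3 CAS -> counter=12 r=(9,9,11) succ=(2,1,2) retry=(1,1,1)

counter=12 r=(9,9,11) succ=(2,1,2) retry=(1,1,1)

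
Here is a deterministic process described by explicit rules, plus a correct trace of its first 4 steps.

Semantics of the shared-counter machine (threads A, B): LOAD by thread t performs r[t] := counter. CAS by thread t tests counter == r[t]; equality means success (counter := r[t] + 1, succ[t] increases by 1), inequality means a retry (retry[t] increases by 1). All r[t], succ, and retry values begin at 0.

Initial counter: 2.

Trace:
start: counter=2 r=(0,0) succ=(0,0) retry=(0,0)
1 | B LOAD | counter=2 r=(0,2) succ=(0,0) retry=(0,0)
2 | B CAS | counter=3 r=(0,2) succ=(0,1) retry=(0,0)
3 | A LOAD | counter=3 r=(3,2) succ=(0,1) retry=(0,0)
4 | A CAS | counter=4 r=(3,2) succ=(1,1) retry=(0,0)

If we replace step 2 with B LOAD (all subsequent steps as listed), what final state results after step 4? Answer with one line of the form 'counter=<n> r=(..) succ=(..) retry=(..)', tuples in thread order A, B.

counter=3 r=(2,2) succ=(1,0) retry=(0,0)

(re-executing from step 2 with the substitution; state before step 2: counter=2 r=(0,2) succ=(0,0) retry=(0,0))
2 | B LOAD | counter=2 r=(0,2) succ=(0,0) retry=(0,0)
3 | A LOAD | counter=2 r=(2,2) succ=(0,0) retry=(0,0)
4 | A CAS | counter=3 r=(2,2) succ=(1,0) retry=(0,0)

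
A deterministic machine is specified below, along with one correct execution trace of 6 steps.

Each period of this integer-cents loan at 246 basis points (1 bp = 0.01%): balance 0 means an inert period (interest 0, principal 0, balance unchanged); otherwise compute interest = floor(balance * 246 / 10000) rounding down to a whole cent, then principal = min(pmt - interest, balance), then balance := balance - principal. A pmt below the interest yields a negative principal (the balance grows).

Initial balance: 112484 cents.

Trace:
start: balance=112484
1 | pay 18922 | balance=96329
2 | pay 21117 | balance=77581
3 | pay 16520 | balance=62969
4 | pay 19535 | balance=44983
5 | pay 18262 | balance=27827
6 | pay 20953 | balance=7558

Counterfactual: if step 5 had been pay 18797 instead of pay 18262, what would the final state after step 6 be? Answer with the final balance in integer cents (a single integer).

7010

(re-executing from step 5 with the substitution; state before step 5: balance=44983)
5 | pay 18797 | balance=27292
6 | pay 20953 | balance=7010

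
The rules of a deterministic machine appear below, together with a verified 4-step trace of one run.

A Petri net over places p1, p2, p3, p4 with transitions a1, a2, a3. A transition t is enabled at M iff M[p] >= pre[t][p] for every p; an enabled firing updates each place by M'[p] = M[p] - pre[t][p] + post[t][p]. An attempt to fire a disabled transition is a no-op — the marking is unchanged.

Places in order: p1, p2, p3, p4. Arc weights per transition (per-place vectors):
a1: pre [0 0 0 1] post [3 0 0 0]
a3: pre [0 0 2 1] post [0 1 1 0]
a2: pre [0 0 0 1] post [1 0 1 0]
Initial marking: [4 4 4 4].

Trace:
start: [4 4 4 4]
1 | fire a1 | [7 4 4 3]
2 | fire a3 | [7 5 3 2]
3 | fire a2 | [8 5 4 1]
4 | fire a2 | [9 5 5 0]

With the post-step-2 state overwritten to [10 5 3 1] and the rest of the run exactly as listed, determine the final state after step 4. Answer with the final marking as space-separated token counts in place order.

state after step 2 := [10 5 3 1]
3 | fire a2 | [11 5 4 0]
4 | fire a2 | [11 5 4 0]

11 5 4 0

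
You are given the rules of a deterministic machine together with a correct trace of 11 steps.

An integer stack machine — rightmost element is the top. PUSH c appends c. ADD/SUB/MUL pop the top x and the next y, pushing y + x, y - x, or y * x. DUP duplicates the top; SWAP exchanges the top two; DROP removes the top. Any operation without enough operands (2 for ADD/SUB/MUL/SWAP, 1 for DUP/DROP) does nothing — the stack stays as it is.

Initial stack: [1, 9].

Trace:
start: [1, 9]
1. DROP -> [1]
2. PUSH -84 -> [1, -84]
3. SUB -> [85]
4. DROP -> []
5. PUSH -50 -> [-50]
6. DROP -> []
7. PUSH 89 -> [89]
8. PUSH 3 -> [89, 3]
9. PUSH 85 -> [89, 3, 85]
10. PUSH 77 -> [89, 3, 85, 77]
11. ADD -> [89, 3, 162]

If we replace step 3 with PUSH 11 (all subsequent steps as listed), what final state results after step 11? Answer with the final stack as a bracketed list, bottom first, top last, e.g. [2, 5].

(re-executing from step 3 with the substitution; state before step 3: [1, -84])
3. PUSH 11 -> [1, -84, 11]
4. DROP -> [1, -84]
5. PUSH -50 -> [1, -84, -50]
6. DROP -> [1, -84]
7. PUSH 89 -> [1, -84, 89]
8. PUSH 3 -> [1, -84, 89, 3]
9. PUSH 85 -> [1, -84, 89, 3, 85]
10. PUSH 77 -> [1, -84, 89, 3, 85, 77]
11. ADD -> [1, -84, 89, 3, 162]

[1, -84, 89, 3, 162]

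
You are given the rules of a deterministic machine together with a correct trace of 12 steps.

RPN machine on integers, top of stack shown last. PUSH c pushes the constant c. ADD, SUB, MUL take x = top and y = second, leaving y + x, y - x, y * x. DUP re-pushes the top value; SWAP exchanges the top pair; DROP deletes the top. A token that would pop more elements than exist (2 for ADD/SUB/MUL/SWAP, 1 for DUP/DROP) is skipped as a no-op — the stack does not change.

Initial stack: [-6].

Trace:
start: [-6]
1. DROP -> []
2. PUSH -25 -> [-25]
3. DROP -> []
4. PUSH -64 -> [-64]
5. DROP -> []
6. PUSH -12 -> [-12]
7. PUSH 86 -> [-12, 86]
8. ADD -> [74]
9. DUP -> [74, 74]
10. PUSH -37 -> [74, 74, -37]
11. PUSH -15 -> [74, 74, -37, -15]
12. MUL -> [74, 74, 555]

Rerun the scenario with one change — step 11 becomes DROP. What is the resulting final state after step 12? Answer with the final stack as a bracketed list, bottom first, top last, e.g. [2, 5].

[5476]

(re-executing from step 11 with the substitution; state before step 11: [74, 74, -37])
11. DROP -> [74, 74]
12. MUL -> [5476]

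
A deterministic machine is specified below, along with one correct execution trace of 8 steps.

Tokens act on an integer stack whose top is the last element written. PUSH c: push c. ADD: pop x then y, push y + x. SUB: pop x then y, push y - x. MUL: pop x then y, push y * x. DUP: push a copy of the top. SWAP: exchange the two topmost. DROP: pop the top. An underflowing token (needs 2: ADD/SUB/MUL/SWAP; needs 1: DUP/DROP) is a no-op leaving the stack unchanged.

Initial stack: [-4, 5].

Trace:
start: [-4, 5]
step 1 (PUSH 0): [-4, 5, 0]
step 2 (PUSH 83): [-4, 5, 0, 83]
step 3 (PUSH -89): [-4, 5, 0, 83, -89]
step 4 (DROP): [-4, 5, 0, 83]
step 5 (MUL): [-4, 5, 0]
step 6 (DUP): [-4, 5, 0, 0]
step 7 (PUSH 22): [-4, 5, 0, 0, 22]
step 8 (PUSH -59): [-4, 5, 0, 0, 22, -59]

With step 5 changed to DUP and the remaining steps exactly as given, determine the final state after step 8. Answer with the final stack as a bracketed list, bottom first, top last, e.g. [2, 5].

(re-executing from step 5 with the substitution; state before step 5: [-4, 5, 0, 83])
step 5 (DUP): [-4, 5, 0, 83, 83]
step 6 (DUP): [-4, 5, 0, 83, 83, 83]
step 7 (PUSH 22): [-4, 5, 0, 83, 83, 83, 22]
step 8 (PUSH -59): [-4, 5, 0, 83, 83, 83, 22, -59]

[-4, 5, 0, 83, 83, 83, 22, -59]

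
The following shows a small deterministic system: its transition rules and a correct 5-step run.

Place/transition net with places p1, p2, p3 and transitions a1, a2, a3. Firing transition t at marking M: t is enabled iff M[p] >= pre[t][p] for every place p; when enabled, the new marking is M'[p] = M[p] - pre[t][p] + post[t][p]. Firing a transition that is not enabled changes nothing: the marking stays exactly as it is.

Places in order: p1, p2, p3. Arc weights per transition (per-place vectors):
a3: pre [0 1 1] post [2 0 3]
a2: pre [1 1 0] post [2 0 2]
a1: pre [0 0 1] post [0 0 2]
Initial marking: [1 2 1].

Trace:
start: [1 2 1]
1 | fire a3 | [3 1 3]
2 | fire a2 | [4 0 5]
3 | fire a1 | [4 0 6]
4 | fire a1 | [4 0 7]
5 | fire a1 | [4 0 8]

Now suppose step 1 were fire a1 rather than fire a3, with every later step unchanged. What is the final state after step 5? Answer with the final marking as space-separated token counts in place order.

(re-executing from step 1 with the substitution; state before step 1: [1 2 1])
1 | fire a1 | [1 2 2]
2 | fire a2 | [2 1 4]
3 | fire a1 | [2 1 5]
4 | fire a1 | [2 1 6]
5 | fire a1 | [2 1 7]

2 1 7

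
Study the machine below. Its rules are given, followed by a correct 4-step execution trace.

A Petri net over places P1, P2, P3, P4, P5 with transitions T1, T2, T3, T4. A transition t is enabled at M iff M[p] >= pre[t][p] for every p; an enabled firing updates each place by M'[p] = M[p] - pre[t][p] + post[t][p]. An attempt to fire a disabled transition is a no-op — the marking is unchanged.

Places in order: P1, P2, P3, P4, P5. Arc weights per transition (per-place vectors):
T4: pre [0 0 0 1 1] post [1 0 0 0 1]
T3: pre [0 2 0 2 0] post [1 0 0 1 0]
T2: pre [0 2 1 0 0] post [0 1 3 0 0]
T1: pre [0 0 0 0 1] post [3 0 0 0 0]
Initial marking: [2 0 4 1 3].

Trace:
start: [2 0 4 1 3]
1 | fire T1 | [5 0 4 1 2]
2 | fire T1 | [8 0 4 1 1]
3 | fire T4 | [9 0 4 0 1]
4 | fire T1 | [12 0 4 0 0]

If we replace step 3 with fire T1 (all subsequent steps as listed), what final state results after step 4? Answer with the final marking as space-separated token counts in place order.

(re-executing from step 3 with the substitution; state before step 3: [8 0 4 1 1])
3 | fire T1 | [11 0 4 1 0]
4 | fire T1 | [11 0 4 1 0]

11 0 4 1 0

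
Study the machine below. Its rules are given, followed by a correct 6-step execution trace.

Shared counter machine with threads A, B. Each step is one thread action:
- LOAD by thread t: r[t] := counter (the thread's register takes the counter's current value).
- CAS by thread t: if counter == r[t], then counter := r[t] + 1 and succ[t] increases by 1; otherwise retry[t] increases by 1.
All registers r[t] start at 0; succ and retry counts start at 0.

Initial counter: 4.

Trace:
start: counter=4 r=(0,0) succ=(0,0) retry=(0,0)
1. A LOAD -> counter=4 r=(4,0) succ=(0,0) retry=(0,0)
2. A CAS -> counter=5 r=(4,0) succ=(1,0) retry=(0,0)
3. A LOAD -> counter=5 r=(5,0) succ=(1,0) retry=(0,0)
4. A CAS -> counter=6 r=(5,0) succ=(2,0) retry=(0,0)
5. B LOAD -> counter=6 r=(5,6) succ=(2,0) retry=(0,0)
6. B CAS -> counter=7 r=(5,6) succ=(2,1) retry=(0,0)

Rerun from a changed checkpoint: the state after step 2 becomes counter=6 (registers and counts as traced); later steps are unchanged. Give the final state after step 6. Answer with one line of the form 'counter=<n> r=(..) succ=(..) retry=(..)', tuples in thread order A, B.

counter=8 r=(6,7) succ=(2,1) retry=(0,0)

state after step 2 := counter=6 r=(4,0) succ=(1,0) retry=(0,0)
3. A LOAD -> counter=6 r=(6,0) succ=(1,0) retry=(0,0)
4. A CAS -> counter=7 r=(6,0) succ=(2,0) retry=(0,0)
5. B LOAD -> counter=7 r=(6,7) succ=(2,0) retry=(0,0)
6. B CAS -> counter=8 r=(6,7) succ=(2,1) retry=(0,0)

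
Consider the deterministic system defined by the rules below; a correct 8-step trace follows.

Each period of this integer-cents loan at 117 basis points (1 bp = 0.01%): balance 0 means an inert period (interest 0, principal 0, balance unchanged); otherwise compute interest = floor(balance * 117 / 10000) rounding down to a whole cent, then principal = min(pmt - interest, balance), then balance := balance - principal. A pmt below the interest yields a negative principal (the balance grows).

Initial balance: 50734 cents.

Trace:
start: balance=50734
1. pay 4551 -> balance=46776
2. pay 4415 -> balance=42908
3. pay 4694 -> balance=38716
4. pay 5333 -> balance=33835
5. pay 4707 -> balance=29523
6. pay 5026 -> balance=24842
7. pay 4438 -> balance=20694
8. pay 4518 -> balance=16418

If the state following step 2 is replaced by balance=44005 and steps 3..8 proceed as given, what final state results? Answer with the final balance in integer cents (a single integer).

17593

state after step 2 := balance=44005
3. pay 4694 -> balance=39825
4. pay 5333 -> balance=34957
5. pay 4707 -> balance=30658
6. pay 5026 -> balance=25990
7. pay 4438 -> balance=21856
8. pay 4518 -> balance=17593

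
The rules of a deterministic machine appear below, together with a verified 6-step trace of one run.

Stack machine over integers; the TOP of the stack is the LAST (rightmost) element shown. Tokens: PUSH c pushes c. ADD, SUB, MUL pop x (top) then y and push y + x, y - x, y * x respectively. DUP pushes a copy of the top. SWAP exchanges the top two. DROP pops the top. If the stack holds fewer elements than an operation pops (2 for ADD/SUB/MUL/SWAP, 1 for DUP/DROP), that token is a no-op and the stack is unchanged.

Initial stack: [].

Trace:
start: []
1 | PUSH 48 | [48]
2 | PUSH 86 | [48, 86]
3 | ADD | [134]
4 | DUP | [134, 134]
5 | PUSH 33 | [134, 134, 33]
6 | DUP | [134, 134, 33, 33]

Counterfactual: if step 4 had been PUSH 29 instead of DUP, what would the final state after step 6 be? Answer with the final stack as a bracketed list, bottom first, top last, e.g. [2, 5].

[134, 29, 33, 33]

(re-executing from step 4 with the substitution; state before step 4: [134])
4 | PUSH 29 | [134, 29]
5 | PUSH 33 | [134, 29, 33]
6 | DUP | [134, 29, 33, 33]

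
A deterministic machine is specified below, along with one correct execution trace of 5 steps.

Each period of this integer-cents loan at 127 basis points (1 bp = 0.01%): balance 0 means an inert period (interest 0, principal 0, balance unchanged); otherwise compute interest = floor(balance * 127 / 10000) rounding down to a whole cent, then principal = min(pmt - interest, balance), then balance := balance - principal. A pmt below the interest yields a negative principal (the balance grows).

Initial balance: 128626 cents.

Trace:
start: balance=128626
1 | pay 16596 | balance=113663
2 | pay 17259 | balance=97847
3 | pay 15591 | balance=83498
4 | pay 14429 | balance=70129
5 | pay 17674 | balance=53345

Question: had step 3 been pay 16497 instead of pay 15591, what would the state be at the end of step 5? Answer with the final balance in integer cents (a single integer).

(re-executing from step 3 with the substitution; state before step 3: balance=97847)
3 | pay 16497 | balance=82592
4 | pay 14429 | balance=69211
5 | pay 17674 | balance=52415

52415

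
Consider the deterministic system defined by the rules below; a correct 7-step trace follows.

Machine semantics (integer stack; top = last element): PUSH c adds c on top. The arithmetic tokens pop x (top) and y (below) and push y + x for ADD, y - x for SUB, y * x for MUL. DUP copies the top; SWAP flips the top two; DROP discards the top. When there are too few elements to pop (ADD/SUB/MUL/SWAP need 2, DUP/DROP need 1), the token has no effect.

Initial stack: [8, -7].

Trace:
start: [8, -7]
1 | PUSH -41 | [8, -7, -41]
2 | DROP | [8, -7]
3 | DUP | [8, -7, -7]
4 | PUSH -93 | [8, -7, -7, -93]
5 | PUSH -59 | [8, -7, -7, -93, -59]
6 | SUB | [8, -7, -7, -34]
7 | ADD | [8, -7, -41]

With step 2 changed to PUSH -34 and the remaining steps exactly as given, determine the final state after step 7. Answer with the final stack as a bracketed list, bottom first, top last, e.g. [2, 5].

[8, -7, -41, -34, -68]

(re-executing from step 2 with the substitution; state before step 2: [8, -7, -41])
2 | PUSH -34 | [8, -7, -41, -34]
3 | DUP | [8, -7, -41, -34, -34]
4 | PUSH -93 | [8, -7, -41, -34, -34, -93]
5 | PUSH -59 | [8, -7, -41, -34, -34, -93, -59]
6 | SUB | [8, -7, -41, -34, -34, -34]
7 | ADD | [8, -7, -41, -34, -68]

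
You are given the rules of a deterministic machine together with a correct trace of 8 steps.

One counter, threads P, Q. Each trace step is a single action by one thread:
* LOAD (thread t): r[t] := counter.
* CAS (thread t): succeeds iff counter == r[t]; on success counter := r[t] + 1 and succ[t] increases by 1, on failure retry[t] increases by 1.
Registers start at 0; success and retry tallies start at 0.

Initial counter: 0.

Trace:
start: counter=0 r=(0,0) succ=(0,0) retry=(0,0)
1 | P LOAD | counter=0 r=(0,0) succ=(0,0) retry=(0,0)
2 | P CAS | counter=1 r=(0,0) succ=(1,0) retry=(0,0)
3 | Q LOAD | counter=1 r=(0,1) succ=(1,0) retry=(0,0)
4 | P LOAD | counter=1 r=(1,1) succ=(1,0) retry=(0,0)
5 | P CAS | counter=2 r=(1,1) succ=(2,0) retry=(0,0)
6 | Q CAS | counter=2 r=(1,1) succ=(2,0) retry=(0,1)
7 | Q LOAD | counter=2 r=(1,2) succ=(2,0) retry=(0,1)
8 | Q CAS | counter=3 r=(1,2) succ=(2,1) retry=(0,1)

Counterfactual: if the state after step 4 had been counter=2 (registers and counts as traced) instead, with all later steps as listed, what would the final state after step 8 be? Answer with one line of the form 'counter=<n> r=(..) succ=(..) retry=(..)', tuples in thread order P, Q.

state after step 4 := counter=2 r=(1,1) succ=(1,0) retry=(0,0)
5 | P CAS | counter=2 r=(1,1) succ=(1,0) retry=(1,0)
6 | Q CAS | counter=2 r=(1,1) succ=(1,0) retry=(1,1)
7 | Q LOAD | counter=2 r=(1,2) succ=(1,0) retry=(1,1)
8 | Q CAS | counter=3 r=(1,2) succ=(1,1) retry=(1,1)

counter=3 r=(1,2) succ=(1,1) retry=(1,1)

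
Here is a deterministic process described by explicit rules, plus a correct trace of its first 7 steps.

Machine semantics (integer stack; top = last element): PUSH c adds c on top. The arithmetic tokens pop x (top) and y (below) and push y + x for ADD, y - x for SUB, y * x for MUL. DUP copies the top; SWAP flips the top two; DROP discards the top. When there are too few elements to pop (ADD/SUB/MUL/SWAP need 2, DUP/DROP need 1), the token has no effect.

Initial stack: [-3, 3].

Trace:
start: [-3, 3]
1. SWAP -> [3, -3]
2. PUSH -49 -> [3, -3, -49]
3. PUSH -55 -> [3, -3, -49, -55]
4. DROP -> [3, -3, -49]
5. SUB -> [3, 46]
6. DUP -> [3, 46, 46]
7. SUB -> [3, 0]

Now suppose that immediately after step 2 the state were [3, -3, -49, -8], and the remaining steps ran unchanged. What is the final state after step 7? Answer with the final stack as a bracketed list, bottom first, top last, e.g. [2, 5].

state after step 2 := [3, -3, -49, -8]
3. PUSH -55 -> [3, -3, -49, -8, -55]
4. DROP -> [3, -3, -49, -8]
5. SUB -> [3, -3, -41]
6. DUP -> [3, -3, -41, -41]
7. SUB -> [3, -3, 0]

[3, -3, 0]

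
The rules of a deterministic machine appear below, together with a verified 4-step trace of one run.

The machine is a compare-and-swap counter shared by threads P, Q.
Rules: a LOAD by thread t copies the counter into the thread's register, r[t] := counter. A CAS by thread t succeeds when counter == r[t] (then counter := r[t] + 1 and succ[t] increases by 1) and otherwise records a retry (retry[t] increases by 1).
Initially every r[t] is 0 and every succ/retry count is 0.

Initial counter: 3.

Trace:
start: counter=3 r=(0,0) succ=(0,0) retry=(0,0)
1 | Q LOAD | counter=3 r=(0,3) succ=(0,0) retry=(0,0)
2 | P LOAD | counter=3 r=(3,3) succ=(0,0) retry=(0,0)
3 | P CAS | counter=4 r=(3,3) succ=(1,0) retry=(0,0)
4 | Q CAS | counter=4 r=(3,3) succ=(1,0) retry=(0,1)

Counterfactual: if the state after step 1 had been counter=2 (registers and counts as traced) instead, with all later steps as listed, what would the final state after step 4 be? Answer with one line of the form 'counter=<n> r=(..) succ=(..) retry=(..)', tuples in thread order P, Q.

state after step 1 := counter=2 r=(0,3) succ=(0,0) retry=(0,0)
2 | P LOAD | counter=2 r=(2,3) succ=(0,0) retry=(0,0)
3 | P CAS | counter=3 r=(2,3) succ=(1,0) retry=(0,0)
4 | Q CAS | counter=4 r=(2,3) succ=(1,1) retry=(0,0)

counter=4 r=(2,3) succ=(1,1) retry=(0,0)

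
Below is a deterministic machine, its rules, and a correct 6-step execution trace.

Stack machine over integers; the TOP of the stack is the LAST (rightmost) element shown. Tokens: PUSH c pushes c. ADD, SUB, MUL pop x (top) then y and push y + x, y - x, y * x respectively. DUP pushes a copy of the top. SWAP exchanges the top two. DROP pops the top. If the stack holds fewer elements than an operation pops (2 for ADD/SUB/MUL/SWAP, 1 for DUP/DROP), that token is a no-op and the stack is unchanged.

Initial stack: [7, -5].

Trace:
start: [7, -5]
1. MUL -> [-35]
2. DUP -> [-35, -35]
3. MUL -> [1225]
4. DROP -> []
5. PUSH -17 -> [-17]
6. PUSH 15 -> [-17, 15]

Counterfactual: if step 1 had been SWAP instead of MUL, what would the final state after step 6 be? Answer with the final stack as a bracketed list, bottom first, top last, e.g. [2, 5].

[-5, -17, 15]

(re-executing from step 1 with the substitution; state before step 1: [7, -5])
1. SWAP -> [-5, 7]
2. DUP -> [-5, 7, 7]
3. MUL -> [-5, 49]
4. DROP -> [-5]
5. PUSH -17 -> [-5, -17]
6. PUSH 15 -> [-5, -17, 15]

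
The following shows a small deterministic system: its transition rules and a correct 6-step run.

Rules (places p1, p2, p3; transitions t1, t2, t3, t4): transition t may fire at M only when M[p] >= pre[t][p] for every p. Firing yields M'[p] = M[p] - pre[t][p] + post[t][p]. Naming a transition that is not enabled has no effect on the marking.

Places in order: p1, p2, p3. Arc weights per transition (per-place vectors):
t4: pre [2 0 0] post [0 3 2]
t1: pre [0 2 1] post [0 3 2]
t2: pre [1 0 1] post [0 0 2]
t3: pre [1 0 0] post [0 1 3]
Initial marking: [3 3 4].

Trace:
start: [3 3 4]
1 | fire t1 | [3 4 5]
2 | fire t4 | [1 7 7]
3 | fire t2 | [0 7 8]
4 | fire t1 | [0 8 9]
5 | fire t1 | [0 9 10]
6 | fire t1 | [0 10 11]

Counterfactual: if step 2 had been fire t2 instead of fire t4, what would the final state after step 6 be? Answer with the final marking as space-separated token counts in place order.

(re-executing from step 2 with the substitution; state before step 2: [3 4 5])
2 | fire t2 | [2 4 6]
3 | fire t2 | [1 4 7]
4 | fire t1 | [1 5 8]
5 | fire t1 | [1 6 9]
6 | fire t1 | [1 7 10]

1 7 10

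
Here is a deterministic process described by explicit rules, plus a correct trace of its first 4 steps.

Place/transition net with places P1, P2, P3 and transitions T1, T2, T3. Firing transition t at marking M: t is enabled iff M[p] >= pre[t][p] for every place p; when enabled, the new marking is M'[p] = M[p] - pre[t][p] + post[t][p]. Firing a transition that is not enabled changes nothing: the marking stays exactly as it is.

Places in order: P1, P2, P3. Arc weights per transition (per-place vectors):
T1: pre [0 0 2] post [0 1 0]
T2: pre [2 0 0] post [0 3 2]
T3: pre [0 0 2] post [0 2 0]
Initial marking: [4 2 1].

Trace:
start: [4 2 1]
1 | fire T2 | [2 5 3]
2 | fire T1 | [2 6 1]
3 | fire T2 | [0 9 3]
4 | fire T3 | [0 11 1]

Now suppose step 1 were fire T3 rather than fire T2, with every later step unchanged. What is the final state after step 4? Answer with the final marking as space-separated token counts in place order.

(re-executing from step 1 with the substitution; state before step 1: [4 2 1])
1 | fire T3 | [4 2 1]
2 | fire T1 | [4 2 1]
3 | fire T2 | [2 5 3]
4 | fire T3 | [2 7 1]

2 7 1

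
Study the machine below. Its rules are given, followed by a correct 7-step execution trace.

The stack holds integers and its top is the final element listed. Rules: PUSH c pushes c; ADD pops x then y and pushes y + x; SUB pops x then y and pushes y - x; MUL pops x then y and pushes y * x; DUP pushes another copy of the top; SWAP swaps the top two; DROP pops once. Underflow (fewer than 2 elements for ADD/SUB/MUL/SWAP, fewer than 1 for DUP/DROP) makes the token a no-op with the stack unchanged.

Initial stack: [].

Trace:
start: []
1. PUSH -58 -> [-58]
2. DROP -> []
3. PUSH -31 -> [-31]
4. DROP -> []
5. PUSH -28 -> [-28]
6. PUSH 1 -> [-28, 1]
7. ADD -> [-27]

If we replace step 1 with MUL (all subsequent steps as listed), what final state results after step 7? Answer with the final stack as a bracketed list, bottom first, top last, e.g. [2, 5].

(re-executing from step 1 with the substitution; state before step 1: [])
1. MUL -> []
2. DROP -> []
3. PUSH -31 -> [-31]
4. DROP -> []
5. PUSH -28 -> [-28]
6. PUSH 1 -> [-28, 1]
7. ADD -> [-27]

[-27]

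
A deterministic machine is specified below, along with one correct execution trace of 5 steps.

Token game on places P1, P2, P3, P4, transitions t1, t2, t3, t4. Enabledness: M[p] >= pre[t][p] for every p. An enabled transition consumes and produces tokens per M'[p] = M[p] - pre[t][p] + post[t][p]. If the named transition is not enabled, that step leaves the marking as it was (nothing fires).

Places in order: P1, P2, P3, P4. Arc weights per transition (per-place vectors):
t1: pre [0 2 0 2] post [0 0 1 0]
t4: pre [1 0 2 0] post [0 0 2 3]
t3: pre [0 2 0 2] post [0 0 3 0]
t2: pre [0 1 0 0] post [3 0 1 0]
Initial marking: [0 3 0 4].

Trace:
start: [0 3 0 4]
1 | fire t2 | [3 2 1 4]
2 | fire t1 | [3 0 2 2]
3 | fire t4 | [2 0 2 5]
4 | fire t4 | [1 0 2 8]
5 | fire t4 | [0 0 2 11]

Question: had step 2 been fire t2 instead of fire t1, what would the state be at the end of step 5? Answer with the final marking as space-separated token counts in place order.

3 1 2 13

(re-executing from step 2 with the substitution; state before step 2: [3 2 1 4])
2 | fire t2 | [6 1 2 4]
3 | fire t4 | [5 1 2 7]
4 | fire t4 | [4 1 2 10]
5 | fire t4 | [3 1 2 13]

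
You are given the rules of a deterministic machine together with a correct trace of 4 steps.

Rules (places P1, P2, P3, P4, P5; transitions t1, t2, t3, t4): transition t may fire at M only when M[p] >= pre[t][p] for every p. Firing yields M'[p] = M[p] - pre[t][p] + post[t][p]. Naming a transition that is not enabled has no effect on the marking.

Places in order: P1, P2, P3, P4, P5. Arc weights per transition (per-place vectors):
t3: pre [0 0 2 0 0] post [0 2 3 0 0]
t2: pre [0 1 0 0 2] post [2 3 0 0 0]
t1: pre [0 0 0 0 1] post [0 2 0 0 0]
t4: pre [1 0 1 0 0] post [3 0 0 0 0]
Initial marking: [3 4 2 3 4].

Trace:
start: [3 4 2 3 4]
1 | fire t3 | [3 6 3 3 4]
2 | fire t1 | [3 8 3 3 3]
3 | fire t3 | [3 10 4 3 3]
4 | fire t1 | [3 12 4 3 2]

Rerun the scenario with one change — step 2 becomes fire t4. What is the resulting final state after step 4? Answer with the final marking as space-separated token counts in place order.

(re-executing from step 2 with the substitution; state before step 2: [3 6 3 3 4])
2 | fire t4 | [5 6 2 3 4]
3 | fire t3 | [5 8 3 3 4]
4 | fire t1 | [5 10 3 3 3]

5 10 3 3 3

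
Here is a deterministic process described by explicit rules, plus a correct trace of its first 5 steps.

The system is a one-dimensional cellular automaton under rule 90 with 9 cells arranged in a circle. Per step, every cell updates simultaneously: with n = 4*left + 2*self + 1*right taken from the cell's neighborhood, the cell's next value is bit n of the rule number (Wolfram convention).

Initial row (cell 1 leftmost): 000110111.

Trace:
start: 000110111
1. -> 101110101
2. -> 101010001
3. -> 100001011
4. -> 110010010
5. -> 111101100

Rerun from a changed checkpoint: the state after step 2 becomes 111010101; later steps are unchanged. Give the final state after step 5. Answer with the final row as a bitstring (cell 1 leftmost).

state after step 2 := 111010101
3. -> 001000001
4. -> 110100010
5. -> 110010100

110010100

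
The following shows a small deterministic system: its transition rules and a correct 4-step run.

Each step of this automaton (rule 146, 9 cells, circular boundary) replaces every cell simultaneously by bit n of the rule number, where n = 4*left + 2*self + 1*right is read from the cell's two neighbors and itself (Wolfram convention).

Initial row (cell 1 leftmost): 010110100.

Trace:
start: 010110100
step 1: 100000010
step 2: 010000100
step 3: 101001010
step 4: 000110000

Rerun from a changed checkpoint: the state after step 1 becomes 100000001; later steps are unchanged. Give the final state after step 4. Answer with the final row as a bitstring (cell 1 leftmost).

state after step 1 := 100000001
step 2: 010000010
step 3: 101000101
step 4: 000101000

000101000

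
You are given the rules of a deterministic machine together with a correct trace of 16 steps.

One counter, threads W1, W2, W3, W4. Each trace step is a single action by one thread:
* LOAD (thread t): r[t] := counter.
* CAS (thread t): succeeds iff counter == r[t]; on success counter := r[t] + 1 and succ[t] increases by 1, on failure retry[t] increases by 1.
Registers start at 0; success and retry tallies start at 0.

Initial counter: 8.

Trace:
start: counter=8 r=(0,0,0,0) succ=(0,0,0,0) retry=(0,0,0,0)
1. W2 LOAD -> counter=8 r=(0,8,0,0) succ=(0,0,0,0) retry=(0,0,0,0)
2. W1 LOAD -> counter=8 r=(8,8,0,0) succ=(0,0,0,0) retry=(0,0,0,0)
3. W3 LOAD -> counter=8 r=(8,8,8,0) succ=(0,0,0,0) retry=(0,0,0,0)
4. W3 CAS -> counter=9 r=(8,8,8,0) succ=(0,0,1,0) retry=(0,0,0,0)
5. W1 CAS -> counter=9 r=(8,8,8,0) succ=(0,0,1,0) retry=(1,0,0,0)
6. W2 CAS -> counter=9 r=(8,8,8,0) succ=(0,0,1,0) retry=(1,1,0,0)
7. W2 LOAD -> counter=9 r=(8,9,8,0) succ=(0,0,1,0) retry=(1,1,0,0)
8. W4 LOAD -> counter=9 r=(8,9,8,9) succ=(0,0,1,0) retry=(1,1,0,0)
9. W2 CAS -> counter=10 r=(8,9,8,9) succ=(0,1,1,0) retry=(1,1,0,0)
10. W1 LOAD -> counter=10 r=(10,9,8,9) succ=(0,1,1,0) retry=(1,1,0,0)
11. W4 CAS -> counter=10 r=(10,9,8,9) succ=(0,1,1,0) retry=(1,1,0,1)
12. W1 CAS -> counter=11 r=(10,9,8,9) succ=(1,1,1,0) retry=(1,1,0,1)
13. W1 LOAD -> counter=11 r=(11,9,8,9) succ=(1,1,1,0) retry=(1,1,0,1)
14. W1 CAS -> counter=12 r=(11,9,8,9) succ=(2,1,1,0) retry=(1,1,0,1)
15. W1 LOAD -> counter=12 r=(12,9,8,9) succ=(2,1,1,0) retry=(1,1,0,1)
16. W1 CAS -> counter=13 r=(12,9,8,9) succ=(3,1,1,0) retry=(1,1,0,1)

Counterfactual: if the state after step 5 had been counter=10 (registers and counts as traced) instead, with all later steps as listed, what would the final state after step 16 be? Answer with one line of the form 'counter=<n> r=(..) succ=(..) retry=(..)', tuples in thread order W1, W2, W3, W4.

state after step 5 := counter=10 r=(8,8,8,0) succ=(0,0,1,0) retry=(1,0,0,0)
6. W2 CAS -> counter=10 r=(8,8,8,0) succ=(0,0,1,0) retry=(1,1,0,0)
7. W2 LOAD -> counter=10 r=(8,10,8,0) succ=(0,0,1,0) retry=(1,1,0,0)
8. W4 LOAD -> counter=10 r=(8,10,8,10) succ=(0,0,1,0) retry=(1,1,0,0)
9. W2 CAS -> counter=11 r=(8,10,8,10) succ=(0,1,1,0) retry=(1,1,0,0)
10. W1 LOAD -> counter=11 r=(11,10,8,10) succ=(0,1,1,0) retry=(1,1,0,0)
11. W4 CAS -> counter=11 r=(11,10,8,10) succ=(0,1,1,0) retry=(1,1,0,1)
12. W1 CAS -> counter=12 r=(11,10,8,10) succ=(1,1,1,0) retry=(1,1,0,1)
13. W1 LOAD -> counter=12 r=(12,10,8,10) succ=(1,1,1,0) retry=(1,1,0,1)
14. W1 CAS -> counter=13 r=(12,10,8,10) succ=(2,1,1,0) retry=(1,1,0,1)
15. W1 LOAD -> counter=13 r=(13,10,8,10) succ=(2,1,1,0) retry=(1,1,0,1)
16. W1 CAS -> counter=14 r=(13,10,8,10) succ=(3,1,1,0) retry=(1,1,0,1)

counter=14 r=(13,10,8,10) succ=(3,1,1,0) retry=(1,1,0,1)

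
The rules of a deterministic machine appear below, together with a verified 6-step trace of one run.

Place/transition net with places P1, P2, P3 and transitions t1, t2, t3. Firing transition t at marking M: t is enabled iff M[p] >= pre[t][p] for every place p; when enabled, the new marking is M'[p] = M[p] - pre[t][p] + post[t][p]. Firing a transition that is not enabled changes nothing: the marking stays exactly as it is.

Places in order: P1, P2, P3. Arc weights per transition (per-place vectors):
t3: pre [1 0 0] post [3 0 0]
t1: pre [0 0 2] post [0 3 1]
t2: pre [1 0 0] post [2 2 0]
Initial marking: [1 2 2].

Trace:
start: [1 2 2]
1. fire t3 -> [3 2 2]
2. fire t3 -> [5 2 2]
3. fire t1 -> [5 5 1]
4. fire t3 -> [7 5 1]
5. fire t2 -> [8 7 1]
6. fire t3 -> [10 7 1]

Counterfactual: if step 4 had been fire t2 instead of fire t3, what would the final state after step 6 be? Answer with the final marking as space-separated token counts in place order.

9 9 1

(re-executing from step 4 with the substitution; state before step 4: [5 5 1])
4. fire t2 -> [6 7 1]
5. fire t2 -> [7 9 1]
6. fire t3 -> [9 9 1]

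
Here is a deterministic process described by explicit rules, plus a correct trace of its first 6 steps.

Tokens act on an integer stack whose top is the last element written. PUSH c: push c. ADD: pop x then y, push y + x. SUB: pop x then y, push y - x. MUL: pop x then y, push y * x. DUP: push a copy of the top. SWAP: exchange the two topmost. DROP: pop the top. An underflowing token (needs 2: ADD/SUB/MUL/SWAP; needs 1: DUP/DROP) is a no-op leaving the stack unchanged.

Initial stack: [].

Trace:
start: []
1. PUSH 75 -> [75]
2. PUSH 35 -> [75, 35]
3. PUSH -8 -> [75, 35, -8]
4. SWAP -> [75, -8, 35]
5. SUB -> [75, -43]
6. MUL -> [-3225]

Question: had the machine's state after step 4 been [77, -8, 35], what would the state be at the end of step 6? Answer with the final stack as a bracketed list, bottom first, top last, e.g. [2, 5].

[-3311]

state after step 4 := [77, -8, 35]
5. SUB -> [77, -43]
6. MUL -> [-3311]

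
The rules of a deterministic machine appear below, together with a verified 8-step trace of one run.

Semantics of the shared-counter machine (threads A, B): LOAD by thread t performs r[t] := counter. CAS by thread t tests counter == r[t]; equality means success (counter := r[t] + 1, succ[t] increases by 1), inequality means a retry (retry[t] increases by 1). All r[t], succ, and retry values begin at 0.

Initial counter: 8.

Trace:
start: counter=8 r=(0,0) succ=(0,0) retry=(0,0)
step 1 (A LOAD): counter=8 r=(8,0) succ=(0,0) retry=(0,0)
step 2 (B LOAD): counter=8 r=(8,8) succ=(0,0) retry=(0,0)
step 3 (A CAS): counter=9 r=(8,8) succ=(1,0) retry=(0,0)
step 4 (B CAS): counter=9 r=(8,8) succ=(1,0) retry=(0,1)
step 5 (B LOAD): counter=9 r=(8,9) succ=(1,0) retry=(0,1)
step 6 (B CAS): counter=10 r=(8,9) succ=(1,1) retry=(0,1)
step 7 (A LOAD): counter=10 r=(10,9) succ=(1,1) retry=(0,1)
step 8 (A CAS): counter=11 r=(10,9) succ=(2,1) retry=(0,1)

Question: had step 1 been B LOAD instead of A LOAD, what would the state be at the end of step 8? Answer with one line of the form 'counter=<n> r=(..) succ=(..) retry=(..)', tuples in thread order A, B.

counter=11 r=(10,9) succ=(1,2) retry=(1,0)

(re-executing from step 1 with the substitution; state before step 1: counter=8 r=(0,0) succ=(0,0) retry=(0,0))
step 1 (B LOAD): counter=8 r=(0,8) succ=(0,0) retry=(0,0)
step 2 (B LOAD): counter=8 r=(0,8) succ=(0,0) retry=(0,0)
step 3 (A CAS): counter=8 r=(0,8) succ=(0,0) retry=(1,0)
step 4 (B CAS): counter=9 r=(0,8) succ=(0,1) retry=(1,0)
step 5 (B LOAD): counter=9 r=(0,9) succ=(0,1) retry=(1,0)
step 6 (B CAS): counter=10 r=(0,9) succ=(0,2) retry=(1,0)
step 7 (A LOAD): counter=10 r=(10,9) succ=(0,2) retry=(1,0)
step 8 (A CAS): counter=11 r=(10,9) succ=(1,2) retry=(1,0)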